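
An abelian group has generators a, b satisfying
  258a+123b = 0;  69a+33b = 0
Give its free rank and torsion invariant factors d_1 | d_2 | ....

Answer: M ≅ ℤ/3 ⊕ ℤ/9

Derivation:
rank_ℚ(R)=2; free=2−2=0
SNF(R) diag = [3, 9] → torsion [3, 9]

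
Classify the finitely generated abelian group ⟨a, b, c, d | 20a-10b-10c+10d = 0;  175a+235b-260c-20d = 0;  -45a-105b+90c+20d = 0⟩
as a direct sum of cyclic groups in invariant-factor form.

rank_ℚ(R)=3; free=4−3=1
SNF(R) diag = [5, 10, 30] → torsion [5, 10, 30]

Answer: M ≅ ℤ^1 ⊕ ℤ/5 ⊕ ℤ/10 ⊕ ℤ/30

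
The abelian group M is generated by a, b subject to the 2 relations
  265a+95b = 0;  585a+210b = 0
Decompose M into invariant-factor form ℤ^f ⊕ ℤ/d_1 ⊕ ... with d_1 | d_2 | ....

rank_ℚ(R)=2; free=2−2=0
SNF(R) diag = [5, 15] → torsion [5, 15]

Answer: M ≅ ℤ/5 ⊕ ℤ/15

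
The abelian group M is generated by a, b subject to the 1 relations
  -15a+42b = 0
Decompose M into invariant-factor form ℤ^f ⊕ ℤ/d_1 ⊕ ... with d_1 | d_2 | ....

rank_ℚ(R)=1; free=2−1=1
SNF(R) diag = [3] → torsion [3]

Answer: M ≅ ℤ^1 ⊕ ℤ/3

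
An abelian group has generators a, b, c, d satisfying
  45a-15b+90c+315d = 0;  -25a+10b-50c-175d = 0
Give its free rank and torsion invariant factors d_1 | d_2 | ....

Answer: M ≅ ℤ^2 ⊕ ℤ/5 ⊕ ℤ/15

Derivation:
rank_ℚ(R)=2; free=4−2=2
SNF(R) diag = [5, 15] → torsion [5, 15]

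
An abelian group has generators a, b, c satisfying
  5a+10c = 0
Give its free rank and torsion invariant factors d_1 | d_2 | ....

Answer: M ≅ ℤ^2 ⊕ ℤ/5

Derivation:
rank_ℚ(R)=1; free=3−1=2
SNF(R) diag = [5] → torsion [5]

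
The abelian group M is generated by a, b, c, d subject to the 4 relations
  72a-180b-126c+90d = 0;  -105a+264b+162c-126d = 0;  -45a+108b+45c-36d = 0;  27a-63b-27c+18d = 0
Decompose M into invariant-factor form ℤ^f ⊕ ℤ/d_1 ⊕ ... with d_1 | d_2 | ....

Answer: M ≅ ℤ/3 ⊕ ℤ/9 ⊕ ℤ/9 ⊕ ℤ/18

Derivation:
rank_ℚ(R)=4; free=4−4=0
SNF(R) diag = [3, 9, 9, 18] → torsion [3, 9, 9, 18]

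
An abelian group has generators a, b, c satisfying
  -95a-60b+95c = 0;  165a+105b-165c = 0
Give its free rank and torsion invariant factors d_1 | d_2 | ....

Answer: M ≅ ℤ^1 ⊕ ℤ/5 ⊕ ℤ/15

Derivation:
rank_ℚ(R)=2; free=3−2=1
SNF(R) diag = [5, 15] → torsion [5, 15]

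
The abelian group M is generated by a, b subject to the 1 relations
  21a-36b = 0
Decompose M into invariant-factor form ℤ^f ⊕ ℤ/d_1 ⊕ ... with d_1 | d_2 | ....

rank_ℚ(R)=1; free=2−1=1
SNF(R) diag = [3] → torsion [3]

Answer: M ≅ ℤ^1 ⊕ ℤ/3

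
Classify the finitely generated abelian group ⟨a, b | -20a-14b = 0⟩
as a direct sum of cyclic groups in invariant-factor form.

rank_ℚ(R)=1; free=2−1=1
SNF(R) diag = [2] → torsion [2]

Answer: M ≅ ℤ^1 ⊕ ℤ/2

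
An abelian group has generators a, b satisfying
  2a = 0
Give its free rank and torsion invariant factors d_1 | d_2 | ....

Answer: M ≅ ℤ^1 ⊕ ℤ/2

Derivation:
rank_ℚ(R)=1; free=2−1=1
SNF(R) diag = [2] → torsion [2]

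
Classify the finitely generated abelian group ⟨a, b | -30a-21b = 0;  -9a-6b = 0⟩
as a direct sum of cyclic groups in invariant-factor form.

Answer: M ≅ ℤ/3 ⊕ ℤ/3

Derivation:
rank_ℚ(R)=2; free=2−2=0
SNF(R) diag = [3, 3] → torsion [3, 3]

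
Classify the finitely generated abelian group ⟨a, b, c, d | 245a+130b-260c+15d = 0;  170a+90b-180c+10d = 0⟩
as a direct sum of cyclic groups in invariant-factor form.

rank_ℚ(R)=2; free=4−2=2
SNF(R) diag = [5, 10] → torsion [5, 10]

Answer: M ≅ ℤ^2 ⊕ ℤ/5 ⊕ ℤ/10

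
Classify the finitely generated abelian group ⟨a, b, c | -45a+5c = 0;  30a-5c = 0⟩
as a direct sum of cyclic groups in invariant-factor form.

Answer: M ≅ ℤ^1 ⊕ ℤ/5 ⊕ ℤ/15

Derivation:
rank_ℚ(R)=2; free=3−2=1
SNF(R) diag = [5, 15] → torsion [5, 15]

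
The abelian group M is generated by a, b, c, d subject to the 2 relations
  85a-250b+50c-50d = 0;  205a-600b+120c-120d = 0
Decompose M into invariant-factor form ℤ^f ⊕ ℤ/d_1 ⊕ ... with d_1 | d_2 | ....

Answer: M ≅ ℤ^2 ⊕ ℤ/5 ⊕ ℤ/10

Derivation:
rank_ℚ(R)=2; free=4−2=2
SNF(R) diag = [5, 10] → torsion [5, 10]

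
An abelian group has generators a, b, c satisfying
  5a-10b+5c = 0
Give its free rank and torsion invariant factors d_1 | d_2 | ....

Answer: M ≅ ℤ^2 ⊕ ℤ/5

Derivation:
rank_ℚ(R)=1; free=3−1=2
SNF(R) diag = [5] → torsion [5]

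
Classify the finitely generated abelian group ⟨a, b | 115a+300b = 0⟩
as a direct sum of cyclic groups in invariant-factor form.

Answer: M ≅ ℤ^1 ⊕ ℤ/5

Derivation:
rank_ℚ(R)=1; free=2−1=1
SNF(R) diag = [5] → torsion [5]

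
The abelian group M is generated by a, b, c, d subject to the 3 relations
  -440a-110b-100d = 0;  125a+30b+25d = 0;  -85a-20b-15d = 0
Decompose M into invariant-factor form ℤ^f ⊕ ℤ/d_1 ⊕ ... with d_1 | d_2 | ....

Answer: M ≅ ℤ^1 ⊕ ℤ/5 ⊕ ℤ/10 ⊕ ℤ/10

Derivation:
rank_ℚ(R)=3; free=4−3=1
SNF(R) diag = [5, 10, 10] → torsion [5, 10, 10]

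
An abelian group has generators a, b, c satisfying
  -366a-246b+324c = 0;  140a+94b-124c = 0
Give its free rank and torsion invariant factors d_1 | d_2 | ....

rank_ℚ(R)=2; free=3−2=1
SNF(R) diag = [2, 6] → torsion [2, 6]

Answer: M ≅ ℤ^1 ⊕ ℤ/2 ⊕ ℤ/6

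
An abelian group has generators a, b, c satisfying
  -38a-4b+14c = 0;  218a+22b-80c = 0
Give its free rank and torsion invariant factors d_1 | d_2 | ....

Answer: M ≅ ℤ^1 ⊕ ℤ/2 ⊕ ℤ/6

Derivation:
rank_ℚ(R)=2; free=3−2=1
SNF(R) diag = [2, 6] → torsion [2, 6]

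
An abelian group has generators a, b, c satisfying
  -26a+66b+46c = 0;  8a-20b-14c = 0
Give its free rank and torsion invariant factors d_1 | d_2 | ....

Answer: M ≅ ℤ^1 ⊕ ℤ/2 ⊕ ℤ/2

Derivation:
rank_ℚ(R)=2; free=3−2=1
SNF(R) diag = [2, 2] → torsion [2, 2]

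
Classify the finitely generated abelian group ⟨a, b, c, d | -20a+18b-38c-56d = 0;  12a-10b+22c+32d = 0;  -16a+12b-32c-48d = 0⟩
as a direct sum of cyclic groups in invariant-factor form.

rank_ℚ(R)=3; free=4−3=1
SNF(R) diag = [2, 4, 8] → torsion [2, 4, 8]

Answer: M ≅ ℤ^1 ⊕ ℤ/2 ⊕ ℤ/4 ⊕ ℤ/8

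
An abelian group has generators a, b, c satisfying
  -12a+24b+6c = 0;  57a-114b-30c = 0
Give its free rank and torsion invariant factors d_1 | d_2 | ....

rank_ℚ(R)=2; free=3−2=1
SNF(R) diag = [3, 6] → torsion [3, 6]

Answer: M ≅ ℤ^1 ⊕ ℤ/3 ⊕ ℤ/6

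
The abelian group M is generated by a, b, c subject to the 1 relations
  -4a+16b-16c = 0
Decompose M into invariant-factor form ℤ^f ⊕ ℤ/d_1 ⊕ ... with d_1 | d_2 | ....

Answer: M ≅ ℤ^2 ⊕ ℤ/4

Derivation:
rank_ℚ(R)=1; free=3−1=2
SNF(R) diag = [4] → torsion [4]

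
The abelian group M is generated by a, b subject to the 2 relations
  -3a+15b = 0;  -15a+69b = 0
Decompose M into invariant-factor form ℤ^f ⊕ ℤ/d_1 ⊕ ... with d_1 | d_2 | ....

Answer: M ≅ ℤ/3 ⊕ ℤ/6

Derivation:
rank_ℚ(R)=2; free=2−2=0
SNF(R) diag = [3, 6] → torsion [3, 6]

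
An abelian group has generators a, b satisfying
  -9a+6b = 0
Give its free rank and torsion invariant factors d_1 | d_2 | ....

rank_ℚ(R)=1; free=2−1=1
SNF(R) diag = [3] → torsion [3]

Answer: M ≅ ℤ^1 ⊕ ℤ/3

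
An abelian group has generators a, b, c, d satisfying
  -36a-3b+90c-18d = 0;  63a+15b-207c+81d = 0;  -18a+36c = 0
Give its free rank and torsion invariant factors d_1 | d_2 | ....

Answer: M ≅ ℤ^1 ⊕ ℤ/3 ⊕ ℤ/9 ⊕ ℤ/18

Derivation:
rank_ℚ(R)=3; free=4−3=1
SNF(R) diag = [3, 9, 18] → torsion [3, 9, 18]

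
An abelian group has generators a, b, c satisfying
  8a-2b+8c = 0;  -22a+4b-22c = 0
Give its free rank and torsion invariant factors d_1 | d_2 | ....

rank_ℚ(R)=2; free=3−2=1
SNF(R) diag = [2, 6] → torsion [2, 6]

Answer: M ≅ ℤ^1 ⊕ ℤ/2 ⊕ ℤ/6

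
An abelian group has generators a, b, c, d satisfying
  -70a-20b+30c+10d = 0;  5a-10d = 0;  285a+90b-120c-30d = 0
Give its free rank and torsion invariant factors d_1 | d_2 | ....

rank_ℚ(R)=3; free=4−3=1
SNF(R) diag = [5, 10, 30] → torsion [5, 10, 30]

Answer: M ≅ ℤ^1 ⊕ ℤ/5 ⊕ ℤ/10 ⊕ ℤ/30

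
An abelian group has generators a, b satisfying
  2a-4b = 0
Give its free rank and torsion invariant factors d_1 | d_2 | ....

rank_ℚ(R)=1; free=2−1=1
SNF(R) diag = [2] → torsion [2]

Answer: M ≅ ℤ^1 ⊕ ℤ/2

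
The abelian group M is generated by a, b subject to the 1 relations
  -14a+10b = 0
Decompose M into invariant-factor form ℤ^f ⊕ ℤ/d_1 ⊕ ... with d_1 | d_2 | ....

rank_ℚ(R)=1; free=2−1=1
SNF(R) diag = [2] → torsion [2]

Answer: M ≅ ℤ^1 ⊕ ℤ/2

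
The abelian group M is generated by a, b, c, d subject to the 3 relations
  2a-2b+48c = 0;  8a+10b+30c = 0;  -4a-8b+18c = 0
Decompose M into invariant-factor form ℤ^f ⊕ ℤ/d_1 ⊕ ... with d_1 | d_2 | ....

Answer: M ≅ ℤ^1 ⊕ ℤ/2 ⊕ ℤ/6 ⊕ ℤ/18

Derivation:
rank_ℚ(R)=3; free=4−3=1
SNF(R) diag = [2, 6, 18] → torsion [2, 6, 18]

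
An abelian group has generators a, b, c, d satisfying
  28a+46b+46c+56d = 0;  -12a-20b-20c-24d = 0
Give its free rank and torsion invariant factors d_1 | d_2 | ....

rank_ℚ(R)=2; free=4−2=2
SNF(R) diag = [2, 4] → torsion [2, 4]

Answer: M ≅ ℤ^2 ⊕ ℤ/2 ⊕ ℤ/4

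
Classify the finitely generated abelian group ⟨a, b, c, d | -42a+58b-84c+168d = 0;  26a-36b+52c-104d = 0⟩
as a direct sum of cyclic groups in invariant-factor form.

rank_ℚ(R)=2; free=4−2=2
SNF(R) diag = [2, 2] → torsion [2, 2]

Answer: M ≅ ℤ^2 ⊕ ℤ/2 ⊕ ℤ/2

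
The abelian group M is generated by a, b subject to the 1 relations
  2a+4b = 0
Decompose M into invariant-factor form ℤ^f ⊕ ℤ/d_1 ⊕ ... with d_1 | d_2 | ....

rank_ℚ(R)=1; free=2−1=1
SNF(R) diag = [2] → torsion [2]

Answer: M ≅ ℤ^1 ⊕ ℤ/2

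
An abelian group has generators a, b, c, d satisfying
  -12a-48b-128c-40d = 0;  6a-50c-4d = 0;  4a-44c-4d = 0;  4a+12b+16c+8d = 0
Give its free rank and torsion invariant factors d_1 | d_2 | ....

rank_ℚ(R)=4; free=4−4=0
SNF(R) diag = [2, 4, 12, 12] → torsion [2, 4, 12, 12]

Answer: M ≅ ℤ/2 ⊕ ℤ/4 ⊕ ℤ/12 ⊕ ℤ/12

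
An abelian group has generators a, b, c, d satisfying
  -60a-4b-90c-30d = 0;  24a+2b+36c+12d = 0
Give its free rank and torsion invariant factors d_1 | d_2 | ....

Answer: M ≅ ℤ^2 ⊕ ℤ/2 ⊕ ℤ/6

Derivation:
rank_ℚ(R)=2; free=4−2=2
SNF(R) diag = [2, 6] → torsion [2, 6]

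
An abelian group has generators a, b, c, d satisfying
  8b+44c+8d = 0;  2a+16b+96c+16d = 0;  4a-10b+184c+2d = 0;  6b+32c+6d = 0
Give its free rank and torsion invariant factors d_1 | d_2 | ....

rank_ℚ(R)=4; free=4−4=0
SNF(R) diag = [2, 2, 4, 12] → torsion [2, 2, 4, 12]

Answer: M ≅ ℤ/2 ⊕ ℤ/2 ⊕ ℤ/4 ⊕ ℤ/12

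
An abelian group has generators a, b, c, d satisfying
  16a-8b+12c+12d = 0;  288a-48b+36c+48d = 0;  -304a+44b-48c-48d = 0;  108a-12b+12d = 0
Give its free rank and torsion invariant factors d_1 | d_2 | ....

Answer: M ≅ ℤ/4 ⊕ ℤ/12 ⊕ ℤ/36 ⊕ ℤ/108

Derivation:
rank_ℚ(R)=4; free=4−4=0
SNF(R) diag = [4, 12, 36, 108] → torsion [4, 12, 36, 108]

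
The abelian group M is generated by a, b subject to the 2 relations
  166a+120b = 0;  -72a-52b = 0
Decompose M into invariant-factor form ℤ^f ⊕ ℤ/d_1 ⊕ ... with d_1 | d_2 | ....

rank_ℚ(R)=2; free=2−2=0
SNF(R) diag = [2, 4] → torsion [2, 4]

Answer: M ≅ ℤ/2 ⊕ ℤ/4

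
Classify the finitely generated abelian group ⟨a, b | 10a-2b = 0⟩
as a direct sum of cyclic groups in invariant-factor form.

Answer: M ≅ ℤ^1 ⊕ ℤ/2

Derivation:
rank_ℚ(R)=1; free=2−1=1
SNF(R) diag = [2] → torsion [2]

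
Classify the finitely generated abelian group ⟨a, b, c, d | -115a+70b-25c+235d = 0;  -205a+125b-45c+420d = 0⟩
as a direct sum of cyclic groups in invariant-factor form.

rank_ℚ(R)=2; free=4−2=2
SNF(R) diag = [5, 5] → torsion [5, 5]

Answer: M ≅ ℤ^2 ⊕ ℤ/5 ⊕ ℤ/5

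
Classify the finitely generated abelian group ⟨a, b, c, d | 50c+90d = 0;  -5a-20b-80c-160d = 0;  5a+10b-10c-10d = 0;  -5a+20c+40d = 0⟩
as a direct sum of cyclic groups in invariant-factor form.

rank_ℚ(R)=4; free=4−4=0
SNF(R) diag = [5, 10, 10, 20] → torsion [5, 10, 10, 20]

Answer: M ≅ ℤ/5 ⊕ ℤ/10 ⊕ ℤ/10 ⊕ ℤ/20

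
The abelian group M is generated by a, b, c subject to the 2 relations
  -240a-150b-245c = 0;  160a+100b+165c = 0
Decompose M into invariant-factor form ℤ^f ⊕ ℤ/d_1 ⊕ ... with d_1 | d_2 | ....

rank_ℚ(R)=2; free=3−2=1
SNF(R) diag = [5, 10] → torsion [5, 10]

Answer: M ≅ ℤ^1 ⊕ ℤ/5 ⊕ ℤ/10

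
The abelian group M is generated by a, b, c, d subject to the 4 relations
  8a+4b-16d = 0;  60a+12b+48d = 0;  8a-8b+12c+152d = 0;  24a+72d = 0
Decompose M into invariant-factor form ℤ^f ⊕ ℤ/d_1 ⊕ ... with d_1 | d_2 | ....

rank_ℚ(R)=4; free=4−4=0
SNF(R) diag = [4, 12, 12, 24] → torsion [4, 12, 12, 24]

Answer: M ≅ ℤ/4 ⊕ ℤ/12 ⊕ ℤ/12 ⊕ ℤ/24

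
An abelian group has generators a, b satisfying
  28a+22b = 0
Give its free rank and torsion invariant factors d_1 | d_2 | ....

Answer: M ≅ ℤ^1 ⊕ ℤ/2

Derivation:
rank_ℚ(R)=1; free=2−1=1
SNF(R) diag = [2] → torsion [2]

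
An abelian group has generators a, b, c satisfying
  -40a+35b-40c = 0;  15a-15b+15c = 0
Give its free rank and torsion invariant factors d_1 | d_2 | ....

rank_ℚ(R)=2; free=3−2=1
SNF(R) diag = [5, 15] → torsion [5, 15]

Answer: M ≅ ℤ^1 ⊕ ℤ/5 ⊕ ℤ/15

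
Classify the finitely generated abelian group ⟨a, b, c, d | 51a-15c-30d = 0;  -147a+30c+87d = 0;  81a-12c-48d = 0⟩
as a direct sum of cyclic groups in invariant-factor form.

Answer: M ≅ ℤ^1 ⊕ ℤ/3 ⊕ ℤ/3 ⊕ ℤ/9

Derivation:
rank_ℚ(R)=3; free=4−3=1
SNF(R) diag = [3, 3, 9] → torsion [3, 3, 9]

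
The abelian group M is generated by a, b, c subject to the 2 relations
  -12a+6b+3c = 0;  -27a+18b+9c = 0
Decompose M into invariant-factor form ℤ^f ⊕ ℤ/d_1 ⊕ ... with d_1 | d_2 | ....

rank_ℚ(R)=2; free=3−2=1
SNF(R) diag = [3, 9] → torsion [3, 9]

Answer: M ≅ ℤ^1 ⊕ ℤ/3 ⊕ ℤ/9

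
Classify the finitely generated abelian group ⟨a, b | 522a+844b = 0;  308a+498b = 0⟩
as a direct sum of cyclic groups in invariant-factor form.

Answer: M ≅ ℤ/2 ⊕ ℤ/2

Derivation:
rank_ℚ(R)=2; free=2−2=0
SNF(R) diag = [2, 2] → torsion [2, 2]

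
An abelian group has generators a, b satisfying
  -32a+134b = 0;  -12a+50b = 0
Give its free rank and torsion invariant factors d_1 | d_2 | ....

rank_ℚ(R)=2; free=2−2=0
SNF(R) diag = [2, 4] → torsion [2, 4]

Answer: M ≅ ℤ/2 ⊕ ℤ/4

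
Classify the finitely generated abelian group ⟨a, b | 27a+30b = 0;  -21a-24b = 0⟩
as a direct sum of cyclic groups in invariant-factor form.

Answer: M ≅ ℤ/3 ⊕ ℤ/6

Derivation:
rank_ℚ(R)=2; free=2−2=0
SNF(R) diag = [3, 6] → torsion [3, 6]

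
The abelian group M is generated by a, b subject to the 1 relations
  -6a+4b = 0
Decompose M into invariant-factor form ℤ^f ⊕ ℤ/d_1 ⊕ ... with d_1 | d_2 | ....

rank_ℚ(R)=1; free=2−1=1
SNF(R) diag = [2] → torsion [2]

Answer: M ≅ ℤ^1 ⊕ ℤ/2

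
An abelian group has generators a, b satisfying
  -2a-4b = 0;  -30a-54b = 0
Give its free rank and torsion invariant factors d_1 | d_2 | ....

rank_ℚ(R)=2; free=2−2=0
SNF(R) diag = [2, 6] → torsion [2, 6]

Answer: M ≅ ℤ/2 ⊕ ℤ/6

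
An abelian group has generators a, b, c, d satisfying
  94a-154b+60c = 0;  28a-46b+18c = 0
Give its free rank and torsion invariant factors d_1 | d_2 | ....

rank_ℚ(R)=2; free=4−2=2
SNF(R) diag = [2, 6] → torsion [2, 6]

Answer: M ≅ ℤ^2 ⊕ ℤ/2 ⊕ ℤ/6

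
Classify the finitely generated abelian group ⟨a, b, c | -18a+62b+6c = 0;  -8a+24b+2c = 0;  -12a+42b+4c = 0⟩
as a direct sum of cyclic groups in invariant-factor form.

rank_ℚ(R)=3; free=3−3=0
SNF(R) diag = [2, 2, 2] → torsion [2, 2, 2]

Answer: M ≅ ℤ/2 ⊕ ℤ/2 ⊕ ℤ/2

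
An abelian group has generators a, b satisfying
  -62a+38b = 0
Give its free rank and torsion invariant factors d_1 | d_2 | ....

rank_ℚ(R)=1; free=2−1=1
SNF(R) diag = [2] → torsion [2]

Answer: M ≅ ℤ^1 ⊕ ℤ/2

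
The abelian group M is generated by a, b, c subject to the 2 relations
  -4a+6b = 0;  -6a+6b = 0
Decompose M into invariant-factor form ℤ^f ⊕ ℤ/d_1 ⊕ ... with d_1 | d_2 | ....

rank_ℚ(R)=2; free=3−2=1
SNF(R) diag = [2, 6] → torsion [2, 6]

Answer: M ≅ ℤ^1 ⊕ ℤ/2 ⊕ ℤ/6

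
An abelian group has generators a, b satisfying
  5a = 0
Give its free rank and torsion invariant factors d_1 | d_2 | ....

rank_ℚ(R)=1; free=2−1=1
SNF(R) diag = [5] → torsion [5]

Answer: M ≅ ℤ^1 ⊕ ℤ/5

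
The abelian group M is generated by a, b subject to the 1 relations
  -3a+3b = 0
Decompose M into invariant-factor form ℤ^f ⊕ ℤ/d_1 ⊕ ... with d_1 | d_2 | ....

Answer: M ≅ ℤ^1 ⊕ ℤ/3

Derivation:
rank_ℚ(R)=1; free=2−1=1
SNF(R) diag = [3] → torsion [3]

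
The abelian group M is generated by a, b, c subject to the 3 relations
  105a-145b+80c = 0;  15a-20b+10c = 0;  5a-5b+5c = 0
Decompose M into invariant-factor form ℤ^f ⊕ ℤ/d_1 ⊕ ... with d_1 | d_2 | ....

Answer: M ≅ ℤ/5 ⊕ ℤ/5 ⊕ ℤ/15

Derivation:
rank_ℚ(R)=3; free=3−3=0
SNF(R) diag = [5, 5, 15] → torsion [5, 5, 15]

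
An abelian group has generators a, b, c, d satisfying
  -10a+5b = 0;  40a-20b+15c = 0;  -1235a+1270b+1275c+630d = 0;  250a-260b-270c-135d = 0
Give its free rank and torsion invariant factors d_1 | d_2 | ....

rank_ℚ(R)=4; free=4−4=0
SNF(R) diag = [5, 15, 45, 135] → torsion [5, 15, 45, 135]

Answer: M ≅ ℤ/5 ⊕ ℤ/15 ⊕ ℤ/45 ⊕ ℤ/135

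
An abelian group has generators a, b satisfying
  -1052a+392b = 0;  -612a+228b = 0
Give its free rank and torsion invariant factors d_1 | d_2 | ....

Answer: M ≅ ℤ/4 ⊕ ℤ/12

Derivation:
rank_ℚ(R)=2; free=2−2=0
SNF(R) diag = [4, 12] → torsion [4, 12]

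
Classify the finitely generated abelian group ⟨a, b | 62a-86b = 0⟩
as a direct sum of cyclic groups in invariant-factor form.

Answer: M ≅ ℤ^1 ⊕ ℤ/2

Derivation:
rank_ℚ(R)=1; free=2−1=1
SNF(R) diag = [2] → torsion [2]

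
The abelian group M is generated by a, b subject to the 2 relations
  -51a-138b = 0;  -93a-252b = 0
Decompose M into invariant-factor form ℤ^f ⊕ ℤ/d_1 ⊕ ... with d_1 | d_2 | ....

Answer: M ≅ ℤ/3 ⊕ ℤ/6

Derivation:
rank_ℚ(R)=2; free=2−2=0
SNF(R) diag = [3, 6] → torsion [3, 6]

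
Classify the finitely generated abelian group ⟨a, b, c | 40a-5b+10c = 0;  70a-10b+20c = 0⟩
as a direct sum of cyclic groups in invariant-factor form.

rank_ℚ(R)=2; free=3−2=1
SNF(R) diag = [5, 10] → torsion [5, 10]

Answer: M ≅ ℤ^1 ⊕ ℤ/5 ⊕ ℤ/10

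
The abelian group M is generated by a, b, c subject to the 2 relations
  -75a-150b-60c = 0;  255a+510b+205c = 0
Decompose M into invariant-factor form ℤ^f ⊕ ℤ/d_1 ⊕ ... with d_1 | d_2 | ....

Answer: M ≅ ℤ^1 ⊕ ℤ/5 ⊕ ℤ/15

Derivation:
rank_ℚ(R)=2; free=3−2=1
SNF(R) diag = [5, 15] → torsion [5, 15]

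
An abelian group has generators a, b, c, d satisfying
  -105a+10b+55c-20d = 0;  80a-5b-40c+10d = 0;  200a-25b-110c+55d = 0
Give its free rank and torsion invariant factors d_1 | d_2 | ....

rank_ℚ(R)=3; free=4−3=1
SNF(R) diag = [5, 5, 5] → torsion [5, 5, 5]

Answer: M ≅ ℤ^1 ⊕ ℤ/5 ⊕ ℤ/5 ⊕ ℤ/5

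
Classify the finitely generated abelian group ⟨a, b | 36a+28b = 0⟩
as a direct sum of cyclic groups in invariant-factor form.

rank_ℚ(R)=1; free=2−1=1
SNF(R) diag = [4] → torsion [4]

Answer: M ≅ ℤ^1 ⊕ ℤ/4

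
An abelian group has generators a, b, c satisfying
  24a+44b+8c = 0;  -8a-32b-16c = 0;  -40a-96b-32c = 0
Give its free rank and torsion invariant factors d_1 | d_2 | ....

rank_ℚ(R)=3; free=3−3=0
SNF(R) diag = [4, 8, 16] → torsion [4, 8, 16]

Answer: M ≅ ℤ/4 ⊕ ℤ/8 ⊕ ℤ/16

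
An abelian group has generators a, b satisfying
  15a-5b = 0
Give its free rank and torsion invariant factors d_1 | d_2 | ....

Answer: M ≅ ℤ^1 ⊕ ℤ/5

Derivation:
rank_ℚ(R)=1; free=2−1=1
SNF(R) diag = [5] → torsion [5]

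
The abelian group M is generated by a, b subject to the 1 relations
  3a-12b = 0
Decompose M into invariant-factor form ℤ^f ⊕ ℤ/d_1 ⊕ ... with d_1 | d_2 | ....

rank_ℚ(R)=1; free=2−1=1
SNF(R) diag = [3] → torsion [3]

Answer: M ≅ ℤ^1 ⊕ ℤ/3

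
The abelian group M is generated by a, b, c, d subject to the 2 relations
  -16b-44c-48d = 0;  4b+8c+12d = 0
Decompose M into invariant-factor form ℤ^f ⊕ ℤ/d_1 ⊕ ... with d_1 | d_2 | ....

rank_ℚ(R)=2; free=4−2=2
SNF(R) diag = [4, 12] → torsion [4, 12]

Answer: M ≅ ℤ^2 ⊕ ℤ/4 ⊕ ℤ/12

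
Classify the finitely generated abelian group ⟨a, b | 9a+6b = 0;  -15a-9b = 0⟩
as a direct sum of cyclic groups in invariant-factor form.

rank_ℚ(R)=2; free=2−2=0
SNF(R) diag = [3, 3] → torsion [3, 3]

Answer: M ≅ ℤ/3 ⊕ ℤ/3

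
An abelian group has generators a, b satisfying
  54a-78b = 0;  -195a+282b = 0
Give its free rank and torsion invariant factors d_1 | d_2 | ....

rank_ℚ(R)=2; free=2−2=0
SNF(R) diag = [3, 6] → torsion [3, 6]

Answer: M ≅ ℤ/3 ⊕ ℤ/6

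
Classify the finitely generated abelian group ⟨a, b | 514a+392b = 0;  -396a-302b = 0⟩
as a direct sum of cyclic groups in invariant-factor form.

rank_ℚ(R)=2; free=2−2=0
SNF(R) diag = [2, 2] → torsion [2, 2]

Answer: M ≅ ℤ/2 ⊕ ℤ/2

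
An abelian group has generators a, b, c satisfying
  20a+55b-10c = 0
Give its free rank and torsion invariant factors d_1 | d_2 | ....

rank_ℚ(R)=1; free=3−1=2
SNF(R) diag = [5] → torsion [5]

Answer: M ≅ ℤ^2 ⊕ ℤ/5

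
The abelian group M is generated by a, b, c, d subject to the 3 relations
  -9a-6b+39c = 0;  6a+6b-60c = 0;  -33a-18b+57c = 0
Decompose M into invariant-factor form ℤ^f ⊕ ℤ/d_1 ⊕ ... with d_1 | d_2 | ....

rank_ℚ(R)=3; free=4−3=1
SNF(R) diag = [3, 6, 18] → torsion [3, 6, 18]

Answer: M ≅ ℤ^1 ⊕ ℤ/3 ⊕ ℤ/6 ⊕ ℤ/18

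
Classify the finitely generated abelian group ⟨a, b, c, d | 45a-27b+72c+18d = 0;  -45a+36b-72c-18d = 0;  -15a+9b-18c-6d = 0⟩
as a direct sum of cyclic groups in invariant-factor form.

rank_ℚ(R)=3; free=4−3=1
SNF(R) diag = [3, 9, 18] → torsion [3, 9, 18]

Answer: M ≅ ℤ^1 ⊕ ℤ/3 ⊕ ℤ/9 ⊕ ℤ/18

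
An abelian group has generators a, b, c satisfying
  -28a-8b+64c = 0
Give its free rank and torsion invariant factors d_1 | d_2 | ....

rank_ℚ(R)=1; free=3−1=2
SNF(R) diag = [4] → torsion [4]

Answer: M ≅ ℤ^2 ⊕ ℤ/4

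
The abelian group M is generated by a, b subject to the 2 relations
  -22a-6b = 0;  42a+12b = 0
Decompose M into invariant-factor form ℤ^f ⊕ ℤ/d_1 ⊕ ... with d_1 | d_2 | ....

rank_ℚ(R)=2; free=2−2=0
SNF(R) diag = [2, 6] → torsion [2, 6]

Answer: M ≅ ℤ/2 ⊕ ℤ/6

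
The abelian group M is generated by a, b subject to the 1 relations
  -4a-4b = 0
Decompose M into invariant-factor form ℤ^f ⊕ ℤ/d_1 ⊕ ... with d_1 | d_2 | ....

Answer: M ≅ ℤ^1 ⊕ ℤ/4

Derivation:
rank_ℚ(R)=1; free=2−1=1
SNF(R) diag = [4] → torsion [4]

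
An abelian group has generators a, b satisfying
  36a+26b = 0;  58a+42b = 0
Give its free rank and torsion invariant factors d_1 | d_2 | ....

rank_ℚ(R)=2; free=2−2=0
SNF(R) diag = [2, 2] → torsion [2, 2]

Answer: M ≅ ℤ/2 ⊕ ℤ/2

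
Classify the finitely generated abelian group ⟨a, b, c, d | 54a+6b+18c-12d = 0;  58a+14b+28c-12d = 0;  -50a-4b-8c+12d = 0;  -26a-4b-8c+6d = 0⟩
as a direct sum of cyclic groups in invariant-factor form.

rank_ℚ(R)=4; free=4−4=0
SNF(R) diag = [2, 6, 6, 6] → torsion [2, 6, 6, 6]

Answer: M ≅ ℤ/2 ⊕ ℤ/6 ⊕ ℤ/6 ⊕ ℤ/6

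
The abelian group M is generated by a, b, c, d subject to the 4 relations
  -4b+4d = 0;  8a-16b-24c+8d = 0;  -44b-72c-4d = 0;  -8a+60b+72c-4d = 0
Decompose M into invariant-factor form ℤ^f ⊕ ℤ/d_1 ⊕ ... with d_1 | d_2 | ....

Answer: M ≅ ℤ/4 ⊕ ℤ/8 ⊕ ℤ/24 ⊕ ℤ/48

Derivation:
rank_ℚ(R)=4; free=4−4=0
SNF(R) diag = [4, 8, 24, 48] → torsion [4, 8, 24, 48]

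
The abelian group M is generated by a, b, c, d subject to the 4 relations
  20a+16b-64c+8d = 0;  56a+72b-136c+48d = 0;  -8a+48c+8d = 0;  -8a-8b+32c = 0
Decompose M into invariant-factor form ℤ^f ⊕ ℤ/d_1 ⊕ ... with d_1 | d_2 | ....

Answer: M ≅ ℤ/4 ⊕ ℤ/8 ⊕ ℤ/8 ⊕ ℤ/24

Derivation:
rank_ℚ(R)=4; free=4−4=0
SNF(R) diag = [4, 8, 8, 24] → torsion [4, 8, 8, 24]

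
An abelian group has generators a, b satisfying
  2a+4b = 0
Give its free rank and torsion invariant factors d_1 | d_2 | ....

Answer: M ≅ ℤ^1 ⊕ ℤ/2

Derivation:
rank_ℚ(R)=1; free=2−1=1
SNF(R) diag = [2] → torsion [2]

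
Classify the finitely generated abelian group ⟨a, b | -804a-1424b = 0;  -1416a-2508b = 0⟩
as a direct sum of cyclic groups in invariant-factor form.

rank_ℚ(R)=2; free=2−2=0
SNF(R) diag = [4, 12] → torsion [4, 12]

Answer: M ≅ ℤ/4 ⊕ ℤ/12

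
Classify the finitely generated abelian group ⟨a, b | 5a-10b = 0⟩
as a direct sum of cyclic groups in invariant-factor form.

Answer: M ≅ ℤ^1 ⊕ ℤ/5

Derivation:
rank_ℚ(R)=1; free=2−1=1
SNF(R) diag = [5] → torsion [5]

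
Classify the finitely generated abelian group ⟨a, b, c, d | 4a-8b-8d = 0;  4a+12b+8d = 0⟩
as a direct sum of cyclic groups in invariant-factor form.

rank_ℚ(R)=2; free=4−2=2
SNF(R) diag = [4, 4] → torsion [4, 4]

Answer: M ≅ ℤ^2 ⊕ ℤ/4 ⊕ ℤ/4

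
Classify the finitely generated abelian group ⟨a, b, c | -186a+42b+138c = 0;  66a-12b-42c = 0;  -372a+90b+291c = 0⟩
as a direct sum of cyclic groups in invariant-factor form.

Answer: M ≅ ℤ/3 ⊕ ℤ/6 ⊕ ℤ/18

Derivation:
rank_ℚ(R)=3; free=3−3=0
SNF(R) diag = [3, 6, 18] → torsion [3, 6, 18]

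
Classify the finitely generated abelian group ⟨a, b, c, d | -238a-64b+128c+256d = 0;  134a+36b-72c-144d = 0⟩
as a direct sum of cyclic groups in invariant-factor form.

Answer: M ≅ ℤ^2 ⊕ ℤ/2 ⊕ ℤ/4

Derivation:
rank_ℚ(R)=2; free=4−2=2
SNF(R) diag = [2, 4] → torsion [2, 4]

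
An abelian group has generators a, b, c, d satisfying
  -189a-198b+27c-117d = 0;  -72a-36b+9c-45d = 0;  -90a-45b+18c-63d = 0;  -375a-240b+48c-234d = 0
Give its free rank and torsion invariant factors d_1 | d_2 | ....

Answer: M ≅ ℤ/3 ⊕ ℤ/9 ⊕ ℤ/27 ⊕ ℤ/54

Derivation:
rank_ℚ(R)=4; free=4−4=0
SNF(R) diag = [3, 9, 27, 54] → torsion [3, 9, 27, 54]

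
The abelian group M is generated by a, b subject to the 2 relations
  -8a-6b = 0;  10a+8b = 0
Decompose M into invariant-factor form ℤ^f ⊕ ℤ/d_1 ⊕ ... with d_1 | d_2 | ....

Answer: M ≅ ℤ/2 ⊕ ℤ/2

Derivation:
rank_ℚ(R)=2; free=2−2=0
SNF(R) diag = [2, 2] → torsion [2, 2]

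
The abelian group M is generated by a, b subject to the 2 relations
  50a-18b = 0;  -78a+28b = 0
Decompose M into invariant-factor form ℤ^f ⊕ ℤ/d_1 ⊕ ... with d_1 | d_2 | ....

Answer: M ≅ ℤ/2 ⊕ ℤ/2

Derivation:
rank_ℚ(R)=2; free=2−2=0
SNF(R) diag = [2, 2] → torsion [2, 2]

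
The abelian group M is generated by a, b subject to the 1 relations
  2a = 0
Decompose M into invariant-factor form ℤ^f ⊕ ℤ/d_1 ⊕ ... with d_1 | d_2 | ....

Answer: M ≅ ℤ^1 ⊕ ℤ/2

Derivation:
rank_ℚ(R)=1; free=2−1=1
SNF(R) diag = [2] → torsion [2]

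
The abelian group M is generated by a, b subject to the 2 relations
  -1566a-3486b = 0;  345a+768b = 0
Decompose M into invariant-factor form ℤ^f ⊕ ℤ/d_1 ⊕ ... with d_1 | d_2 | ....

Answer: M ≅ ℤ/3 ⊕ ℤ/6

Derivation:
rank_ℚ(R)=2; free=2−2=0
SNF(R) diag = [3, 6] → torsion [3, 6]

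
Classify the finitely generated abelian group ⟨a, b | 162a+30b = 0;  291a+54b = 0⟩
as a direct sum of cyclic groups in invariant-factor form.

rank_ℚ(R)=2; free=2−2=0
SNF(R) diag = [3, 6] → torsion [3, 6]

Answer: M ≅ ℤ/3 ⊕ ℤ/6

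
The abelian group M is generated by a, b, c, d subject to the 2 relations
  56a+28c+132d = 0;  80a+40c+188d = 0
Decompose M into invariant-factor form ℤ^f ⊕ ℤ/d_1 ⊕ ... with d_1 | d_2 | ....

Answer: M ≅ ℤ^2 ⊕ ℤ/4 ⊕ ℤ/4

Derivation:
rank_ℚ(R)=2; free=4−2=2
SNF(R) diag = [4, 4] → torsion [4, 4]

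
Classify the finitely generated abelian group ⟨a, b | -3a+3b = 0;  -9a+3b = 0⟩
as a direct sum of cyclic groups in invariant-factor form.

Answer: M ≅ ℤ/3 ⊕ ℤ/6

Derivation:
rank_ℚ(R)=2; free=2−2=0
SNF(R) diag = [3, 6] → torsion [3, 6]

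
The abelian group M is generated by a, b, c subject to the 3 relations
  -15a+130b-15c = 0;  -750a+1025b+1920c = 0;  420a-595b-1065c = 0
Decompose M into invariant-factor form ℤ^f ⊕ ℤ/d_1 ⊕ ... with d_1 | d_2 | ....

rank_ℚ(R)=3; free=3−3=0
SNF(R) diag = [5, 15, 45] → torsion [5, 15, 45]

Answer: M ≅ ℤ/5 ⊕ ℤ/15 ⊕ ℤ/45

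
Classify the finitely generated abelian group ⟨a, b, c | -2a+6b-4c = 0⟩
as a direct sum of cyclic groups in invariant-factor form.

Answer: M ≅ ℤ^2 ⊕ ℤ/2

Derivation:
rank_ℚ(R)=1; free=3−1=2
SNF(R) diag = [2] → torsion [2]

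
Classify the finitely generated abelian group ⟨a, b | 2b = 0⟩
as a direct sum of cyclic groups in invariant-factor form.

rank_ℚ(R)=1; free=2−1=1
SNF(R) diag = [2] → torsion [2]

Answer: M ≅ ℤ^1 ⊕ ℤ/2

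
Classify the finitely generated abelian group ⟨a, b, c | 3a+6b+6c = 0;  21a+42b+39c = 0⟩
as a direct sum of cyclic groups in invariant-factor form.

rank_ℚ(R)=2; free=3−2=1
SNF(R) diag = [3, 3] → torsion [3, 3]

Answer: M ≅ ℤ^1 ⊕ ℤ/3 ⊕ ℤ/3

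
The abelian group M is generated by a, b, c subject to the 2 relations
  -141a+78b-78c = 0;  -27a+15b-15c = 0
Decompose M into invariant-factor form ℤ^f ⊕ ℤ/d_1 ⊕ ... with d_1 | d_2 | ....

Answer: M ≅ ℤ^1 ⊕ ℤ/3 ⊕ ℤ/3

Derivation:
rank_ℚ(R)=2; free=3−2=1
SNF(R) diag = [3, 3] → torsion [3, 3]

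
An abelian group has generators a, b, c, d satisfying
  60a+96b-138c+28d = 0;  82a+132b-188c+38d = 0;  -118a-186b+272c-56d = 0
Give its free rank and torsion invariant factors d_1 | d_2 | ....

Answer: M ≅ ℤ^1 ⊕ ℤ/2 ⊕ ℤ/2 ⊕ ℤ/6

Derivation:
rank_ℚ(R)=3; free=4−3=1
SNF(R) diag = [2, 2, 6] → torsion [2, 2, 6]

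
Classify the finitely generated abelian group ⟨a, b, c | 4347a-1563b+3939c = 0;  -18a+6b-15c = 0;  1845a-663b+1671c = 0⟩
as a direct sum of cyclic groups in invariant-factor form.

Answer: M ≅ ℤ/3 ⊕ ℤ/9 ⊕ ℤ/18

Derivation:
rank_ℚ(R)=3; free=3−3=0
SNF(R) diag = [3, 9, 18] → torsion [3, 9, 18]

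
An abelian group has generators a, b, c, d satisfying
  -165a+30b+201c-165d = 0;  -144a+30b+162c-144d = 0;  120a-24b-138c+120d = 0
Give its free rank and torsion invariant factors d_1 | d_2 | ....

rank_ℚ(R)=3; free=4−3=1
SNF(R) diag = [3, 6, 18] → torsion [3, 6, 18]

Answer: M ≅ ℤ^1 ⊕ ℤ/3 ⊕ ℤ/6 ⊕ ℤ/18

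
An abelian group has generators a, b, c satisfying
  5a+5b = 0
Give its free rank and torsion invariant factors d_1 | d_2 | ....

rank_ℚ(R)=1; free=3−1=2
SNF(R) diag = [5] → torsion [5]

Answer: M ≅ ℤ^2 ⊕ ℤ/5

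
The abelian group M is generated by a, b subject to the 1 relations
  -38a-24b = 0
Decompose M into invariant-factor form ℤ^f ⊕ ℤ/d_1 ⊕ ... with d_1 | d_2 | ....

rank_ℚ(R)=1; free=2−1=1
SNF(R) diag = [2] → torsion [2]

Answer: M ≅ ℤ^1 ⊕ ℤ/2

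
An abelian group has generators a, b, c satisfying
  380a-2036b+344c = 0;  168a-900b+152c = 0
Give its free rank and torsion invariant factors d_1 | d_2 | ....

rank_ℚ(R)=2; free=3−2=1
SNF(R) diag = [4, 4] → torsion [4, 4]

Answer: M ≅ ℤ^1 ⊕ ℤ/4 ⊕ ℤ/4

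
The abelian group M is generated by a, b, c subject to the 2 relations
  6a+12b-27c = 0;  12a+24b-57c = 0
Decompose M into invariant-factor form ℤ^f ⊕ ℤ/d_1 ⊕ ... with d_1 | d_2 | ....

rank_ℚ(R)=2; free=3−2=1
SNF(R) diag = [3, 6] → torsion [3, 6]

Answer: M ≅ ℤ^1 ⊕ ℤ/3 ⊕ ℤ/6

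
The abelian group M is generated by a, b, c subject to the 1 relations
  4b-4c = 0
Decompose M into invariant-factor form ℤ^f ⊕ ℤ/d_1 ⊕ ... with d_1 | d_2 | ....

Answer: M ≅ ℤ^2 ⊕ ℤ/4

Derivation:
rank_ℚ(R)=1; free=3−1=2
SNF(R) diag = [4] → torsion [4]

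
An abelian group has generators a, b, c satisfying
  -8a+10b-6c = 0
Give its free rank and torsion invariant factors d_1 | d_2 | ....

rank_ℚ(R)=1; free=3−1=2
SNF(R) diag = [2] → torsion [2]

Answer: M ≅ ℤ^2 ⊕ ℤ/2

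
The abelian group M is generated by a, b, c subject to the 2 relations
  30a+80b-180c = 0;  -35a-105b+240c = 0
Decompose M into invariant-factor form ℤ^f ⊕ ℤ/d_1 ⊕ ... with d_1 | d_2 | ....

Answer: M ≅ ℤ^1 ⊕ ℤ/5 ⊕ ℤ/10

Derivation:
rank_ℚ(R)=2; free=3−2=1
SNF(R) diag = [5, 10] → torsion [5, 10]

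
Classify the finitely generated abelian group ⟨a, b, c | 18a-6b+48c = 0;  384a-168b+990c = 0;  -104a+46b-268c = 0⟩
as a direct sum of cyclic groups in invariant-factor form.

Answer: M ≅ ℤ/2 ⊕ ℤ/6 ⊕ ℤ/18

Derivation:
rank_ℚ(R)=3; free=3−3=0
SNF(R) diag = [2, 6, 18] → torsion [2, 6, 18]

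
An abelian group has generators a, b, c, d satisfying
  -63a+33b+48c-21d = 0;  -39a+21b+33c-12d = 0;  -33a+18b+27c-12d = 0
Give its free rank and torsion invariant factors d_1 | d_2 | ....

Answer: M ≅ ℤ^1 ⊕ ℤ/3 ⊕ ℤ/3 ⊕ ℤ/9

Derivation:
rank_ℚ(R)=3; free=4−3=1
SNF(R) diag = [3, 3, 9] → torsion [3, 3, 9]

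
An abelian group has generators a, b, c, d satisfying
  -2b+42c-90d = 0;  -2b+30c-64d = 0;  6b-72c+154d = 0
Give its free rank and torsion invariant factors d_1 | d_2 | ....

Answer: M ≅ ℤ^1 ⊕ ℤ/2 ⊕ ℤ/2 ⊕ ℤ/6

Derivation:
rank_ℚ(R)=3; free=4−3=1
SNF(R) diag = [2, 2, 6] → torsion [2, 2, 6]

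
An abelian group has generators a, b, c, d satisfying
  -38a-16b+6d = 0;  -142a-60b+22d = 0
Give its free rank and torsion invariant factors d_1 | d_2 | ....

rank_ℚ(R)=2; free=4−2=2
SNF(R) diag = [2, 4] → torsion [2, 4]

Answer: M ≅ ℤ^2 ⊕ ℤ/2 ⊕ ℤ/4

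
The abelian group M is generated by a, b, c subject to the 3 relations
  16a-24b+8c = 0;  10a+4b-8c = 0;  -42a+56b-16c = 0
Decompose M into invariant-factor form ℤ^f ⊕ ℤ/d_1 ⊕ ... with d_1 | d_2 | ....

Answer: M ≅ ℤ/2 ⊕ ℤ/4 ⊕ ℤ/8

Derivation:
rank_ℚ(R)=3; free=3−3=0
SNF(R) diag = [2, 4, 8] → torsion [2, 4, 8]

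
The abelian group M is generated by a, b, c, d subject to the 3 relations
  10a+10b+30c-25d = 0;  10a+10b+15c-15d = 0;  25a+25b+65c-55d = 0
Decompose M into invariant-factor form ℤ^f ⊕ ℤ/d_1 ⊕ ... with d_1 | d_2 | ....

rank_ℚ(R)=3; free=4−3=1
SNF(R) diag = [5, 5, 5] → torsion [5, 5, 5]

Answer: M ≅ ℤ^1 ⊕ ℤ/5 ⊕ ℤ/5 ⊕ ℤ/5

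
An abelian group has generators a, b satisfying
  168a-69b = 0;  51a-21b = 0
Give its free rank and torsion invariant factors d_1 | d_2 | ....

Answer: M ≅ ℤ/3 ⊕ ℤ/3

Derivation:
rank_ℚ(R)=2; free=2−2=0
SNF(R) diag = [3, 3] → torsion [3, 3]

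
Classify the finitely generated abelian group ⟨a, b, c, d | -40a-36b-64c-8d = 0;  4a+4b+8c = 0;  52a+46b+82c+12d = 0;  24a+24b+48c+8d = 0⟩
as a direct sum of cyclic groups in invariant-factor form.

Answer: M ≅ ℤ/2 ⊕ ℤ/4 ⊕ ℤ/4 ⊕ ℤ/8

Derivation:
rank_ℚ(R)=4; free=4−4=0
SNF(R) diag = [2, 4, 4, 8] → torsion [2, 4, 4, 8]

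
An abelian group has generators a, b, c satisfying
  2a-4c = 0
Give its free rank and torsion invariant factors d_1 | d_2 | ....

Answer: M ≅ ℤ^2 ⊕ ℤ/2

Derivation:
rank_ℚ(R)=1; free=3−1=2
SNF(R) diag = [2] → torsion [2]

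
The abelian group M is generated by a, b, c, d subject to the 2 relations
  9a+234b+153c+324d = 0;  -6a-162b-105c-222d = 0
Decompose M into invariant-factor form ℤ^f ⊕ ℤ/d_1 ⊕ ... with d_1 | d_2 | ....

Answer: M ≅ ℤ^2 ⊕ ℤ/3 ⊕ ℤ/9

Derivation:
rank_ℚ(R)=2; free=4−2=2
SNF(R) diag = [3, 9] → torsion [3, 9]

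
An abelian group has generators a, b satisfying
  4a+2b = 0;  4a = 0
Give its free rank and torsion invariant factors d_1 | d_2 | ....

Answer: M ≅ ℤ/2 ⊕ ℤ/4

Derivation:
rank_ℚ(R)=2; free=2−2=0
SNF(R) diag = [2, 4] → torsion [2, 4]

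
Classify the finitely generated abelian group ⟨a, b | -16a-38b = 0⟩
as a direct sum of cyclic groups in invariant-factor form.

rank_ℚ(R)=1; free=2−1=1
SNF(R) diag = [2] → torsion [2]

Answer: M ≅ ℤ^1 ⊕ ℤ/2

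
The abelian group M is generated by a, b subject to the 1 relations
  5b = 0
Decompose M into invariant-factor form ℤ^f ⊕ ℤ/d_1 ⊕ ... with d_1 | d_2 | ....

rank_ℚ(R)=1; free=2−1=1
SNF(R) diag = [5] → torsion [5]

Answer: M ≅ ℤ^1 ⊕ ℤ/5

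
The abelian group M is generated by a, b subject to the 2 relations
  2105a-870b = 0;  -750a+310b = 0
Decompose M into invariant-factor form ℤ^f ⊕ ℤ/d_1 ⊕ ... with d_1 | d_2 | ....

Answer: M ≅ ℤ/5 ⊕ ℤ/10

Derivation:
rank_ℚ(R)=2; free=2−2=0
SNF(R) diag = [5, 10] → torsion [5, 10]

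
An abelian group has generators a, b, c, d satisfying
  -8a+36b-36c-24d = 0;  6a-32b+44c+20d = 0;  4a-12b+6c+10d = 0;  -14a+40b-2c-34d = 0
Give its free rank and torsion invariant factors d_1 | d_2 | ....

rank_ℚ(R)=4; free=4−4=0
SNF(R) diag = [2, 2, 4, 8] → torsion [2, 2, 4, 8]

Answer: M ≅ ℤ/2 ⊕ ℤ/2 ⊕ ℤ/4 ⊕ ℤ/8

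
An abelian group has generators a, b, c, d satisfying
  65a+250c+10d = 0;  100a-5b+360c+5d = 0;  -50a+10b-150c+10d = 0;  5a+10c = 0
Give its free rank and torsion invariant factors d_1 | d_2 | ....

Answer: M ≅ ℤ/5 ⊕ ℤ/5 ⊕ ℤ/10 ⊕ ℤ/30

Derivation:
rank_ℚ(R)=4; free=4−4=0
SNF(R) diag = [5, 5, 10, 30] → torsion [5, 5, 10, 30]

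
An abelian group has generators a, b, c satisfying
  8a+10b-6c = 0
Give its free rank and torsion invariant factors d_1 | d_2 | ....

rank_ℚ(R)=1; free=3−1=2
SNF(R) diag = [2] → torsion [2]

Answer: M ≅ ℤ^2 ⊕ ℤ/2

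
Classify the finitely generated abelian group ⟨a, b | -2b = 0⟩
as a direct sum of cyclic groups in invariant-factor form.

rank_ℚ(R)=1; free=2−1=1
SNF(R) diag = [2] → torsion [2]

Answer: M ≅ ℤ^1 ⊕ ℤ/2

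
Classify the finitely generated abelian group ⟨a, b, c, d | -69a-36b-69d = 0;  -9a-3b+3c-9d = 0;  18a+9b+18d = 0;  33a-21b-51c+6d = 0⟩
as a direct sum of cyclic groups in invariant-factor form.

Answer: M ≅ ℤ/3 ⊕ ℤ/3 ⊕ ℤ/9 ⊕ ℤ/27

Derivation:
rank_ℚ(R)=4; free=4−4=0
SNF(R) diag = [3, 3, 9, 27] → torsion [3, 3, 9, 27]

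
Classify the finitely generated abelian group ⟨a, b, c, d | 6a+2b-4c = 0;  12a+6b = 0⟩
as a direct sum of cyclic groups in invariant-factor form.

Answer: M ≅ ℤ^2 ⊕ ℤ/2 ⊕ ℤ/6

Derivation:
rank_ℚ(R)=2; free=4−2=2
SNF(R) diag = [2, 6] → torsion [2, 6]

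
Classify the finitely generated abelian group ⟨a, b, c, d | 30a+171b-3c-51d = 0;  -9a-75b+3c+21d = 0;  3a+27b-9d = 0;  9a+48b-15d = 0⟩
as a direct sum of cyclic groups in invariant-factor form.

rank_ℚ(R)=4; free=4−4=0
SNF(R) diag = [3, 3, 3, 9] → torsion [3, 3, 3, 9]

Answer: M ≅ ℤ/3 ⊕ ℤ/3 ⊕ ℤ/3 ⊕ ℤ/9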